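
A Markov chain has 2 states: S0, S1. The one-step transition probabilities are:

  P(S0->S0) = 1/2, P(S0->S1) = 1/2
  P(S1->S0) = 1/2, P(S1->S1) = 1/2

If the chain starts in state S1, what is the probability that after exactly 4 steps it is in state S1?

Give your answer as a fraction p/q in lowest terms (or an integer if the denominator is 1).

Computing P^4 by repeated multiplication:
P^1 =
  S0: [1/2, 1/2]
  S1: [1/2, 1/2]
P^2 =
  S0: [1/2, 1/2]
  S1: [1/2, 1/2]
P^3 =
  S0: [1/2, 1/2]
  S1: [1/2, 1/2]
P^4 =
  S0: [1/2, 1/2]
  S1: [1/2, 1/2]

(P^4)[S1 -> S1] = 1/2

Answer: 1/2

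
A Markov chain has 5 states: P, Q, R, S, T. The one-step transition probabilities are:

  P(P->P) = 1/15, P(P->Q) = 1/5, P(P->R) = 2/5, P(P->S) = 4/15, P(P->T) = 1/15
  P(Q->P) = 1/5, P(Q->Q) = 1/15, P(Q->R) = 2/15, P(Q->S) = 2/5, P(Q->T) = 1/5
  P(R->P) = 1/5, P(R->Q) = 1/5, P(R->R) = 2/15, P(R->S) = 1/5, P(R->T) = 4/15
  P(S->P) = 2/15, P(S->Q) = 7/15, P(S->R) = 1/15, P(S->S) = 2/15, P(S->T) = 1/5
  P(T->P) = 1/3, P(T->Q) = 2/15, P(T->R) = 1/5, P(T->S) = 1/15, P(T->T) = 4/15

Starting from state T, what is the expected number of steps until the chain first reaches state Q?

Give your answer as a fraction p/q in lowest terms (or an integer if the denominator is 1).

Answer: 34245/7232

Derivation:
Let h_i = expected steps to first reach Q from state i.
Boundary: h_Q = 0.
First-step equations for the other states:
  h_P = 1 + 1/15*h_P + 1/5*h_Q + 2/5*h_R + 4/15*h_S + 1/15*h_T
  h_R = 1 + 1/5*h_P + 1/5*h_Q + 2/15*h_R + 1/5*h_S + 4/15*h_T
  h_S = 1 + 2/15*h_P + 7/15*h_Q + 1/15*h_R + 2/15*h_S + 1/5*h_T
  h_T = 1 + 1/3*h_P + 2/15*h_Q + 1/5*h_R + 1/15*h_S + 4/15*h_T

Substituting h_Q = 0 and rearranging gives the linear system (I - Q) h = 1:
  [14/15, -2/5, -4/15, -1/15] . (h_P, h_R, h_S, h_T) = 1
  [-1/5, 13/15, -1/5, -4/15] . (h_P, h_R, h_S, h_T) = 1
  [-2/15, -1/15, 13/15, -1/5] . (h_P, h_R, h_S, h_T) = 1
  [-1/3, -1/5, -1/15, 11/15] . (h_P, h_R, h_S, h_T) = 1

Solving yields:
  h_P = 945/226
  h_R = 62475/14464
  h_S = 46605/14464
  h_T = 34245/7232

Starting state is T, so the expected hitting time is h_T = 34245/7232.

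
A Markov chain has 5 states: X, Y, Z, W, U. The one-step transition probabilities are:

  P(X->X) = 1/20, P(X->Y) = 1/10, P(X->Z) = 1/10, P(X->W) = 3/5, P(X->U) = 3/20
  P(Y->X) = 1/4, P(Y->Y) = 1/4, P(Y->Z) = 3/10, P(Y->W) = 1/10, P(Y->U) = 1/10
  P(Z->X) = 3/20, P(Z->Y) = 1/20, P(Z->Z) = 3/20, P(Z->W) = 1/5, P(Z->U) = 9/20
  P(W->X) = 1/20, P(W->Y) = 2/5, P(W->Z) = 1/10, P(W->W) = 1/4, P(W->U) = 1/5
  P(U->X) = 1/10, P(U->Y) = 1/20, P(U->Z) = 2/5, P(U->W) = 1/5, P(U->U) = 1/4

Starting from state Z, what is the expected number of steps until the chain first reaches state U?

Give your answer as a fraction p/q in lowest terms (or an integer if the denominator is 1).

Answer: 6760/1939

Derivation:
Let h_i = expected steps to first reach U from state i.
Boundary: h_U = 0.
First-step equations for the other states:
  h_X = 1 + 1/20*h_X + 1/10*h_Y + 1/10*h_Z + 3/5*h_W + 3/20*h_U
  h_Y = 1 + 1/4*h_X + 1/4*h_Y + 3/10*h_Z + 1/10*h_W + 1/10*h_U
  h_Z = 1 + 3/20*h_X + 1/20*h_Y + 3/20*h_Z + 1/5*h_W + 9/20*h_U
  h_W = 1 + 1/20*h_X + 2/5*h_Y + 1/10*h_Z + 1/4*h_W + 1/5*h_U

Substituting h_U = 0 and rearranging gives the linear system (I - Q) h = 1:
  [19/20, -1/10, -1/10, -3/5] . (h_X, h_Y, h_Z, h_W) = 1
  [-1/4, 3/4, -3/10, -1/10] . (h_X, h_Y, h_Z, h_W) = 1
  [-3/20, -1/20, 17/20, -1/5] . (h_X, h_Y, h_Z, h_W) = 1
  [-1/20, -2/5, -1/10, 3/4] . (h_X, h_Y, h_Z, h_W) = 1

Solving yields:
  h_X = 67740/13573
  h_Y = 9760/1939
  h_Z = 6760/1939
  h_W = 65360/13573

Starting state is Z, so the expected hitting time is h_Z = 6760/1939.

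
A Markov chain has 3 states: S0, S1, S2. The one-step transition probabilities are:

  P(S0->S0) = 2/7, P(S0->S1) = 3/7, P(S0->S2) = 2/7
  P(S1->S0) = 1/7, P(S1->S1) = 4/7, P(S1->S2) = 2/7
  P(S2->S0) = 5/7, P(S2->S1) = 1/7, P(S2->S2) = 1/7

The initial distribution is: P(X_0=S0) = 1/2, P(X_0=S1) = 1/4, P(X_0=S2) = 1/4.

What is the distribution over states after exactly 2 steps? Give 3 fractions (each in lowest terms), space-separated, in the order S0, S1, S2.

Answer: 33/98 81/196 1/4

Derivation:
Propagating the distribution step by step (d_{t+1} = d_t * P):
d_0 = (S0=1/2, S1=1/4, S2=1/4)
  d_1[S0] = 1/2*2/7 + 1/4*1/7 + 1/4*5/7 = 5/14
  d_1[S1] = 1/2*3/7 + 1/4*4/7 + 1/4*1/7 = 11/28
  d_1[S2] = 1/2*2/7 + 1/4*2/7 + 1/4*1/7 = 1/4
d_1 = (S0=5/14, S1=11/28, S2=1/4)
  d_2[S0] = 5/14*2/7 + 11/28*1/7 + 1/4*5/7 = 33/98
  d_2[S1] = 5/14*3/7 + 11/28*4/7 + 1/4*1/7 = 81/196
  d_2[S2] = 5/14*2/7 + 11/28*2/7 + 1/4*1/7 = 1/4
d_2 = (S0=33/98, S1=81/196, S2=1/4)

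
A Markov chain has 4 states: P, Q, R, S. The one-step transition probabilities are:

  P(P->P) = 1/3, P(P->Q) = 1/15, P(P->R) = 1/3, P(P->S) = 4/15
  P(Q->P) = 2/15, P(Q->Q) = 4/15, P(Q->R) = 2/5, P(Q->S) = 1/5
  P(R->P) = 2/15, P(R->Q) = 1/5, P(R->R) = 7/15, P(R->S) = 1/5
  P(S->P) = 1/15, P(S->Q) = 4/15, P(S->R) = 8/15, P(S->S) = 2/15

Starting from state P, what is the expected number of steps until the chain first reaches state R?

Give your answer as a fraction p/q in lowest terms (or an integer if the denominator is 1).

Answer: 621/241

Derivation:
Let h_i = expected steps to first reach R from state i.
Boundary: h_R = 0.
First-step equations for the other states:
  h_P = 1 + 1/3*h_P + 1/15*h_Q + 1/3*h_R + 4/15*h_S
  h_Q = 1 + 2/15*h_P + 4/15*h_Q + 2/5*h_R + 1/5*h_S
  h_S = 1 + 1/15*h_P + 4/15*h_Q + 8/15*h_R + 2/15*h_S

Substituting h_R = 0 and rearranging gives the linear system (I - Q) h = 1:
  [2/3, -1/15, -4/15] . (h_P, h_Q, h_S) = 1
  [-2/15, 11/15, -1/5] . (h_P, h_Q, h_S) = 1
  [-1/15, -4/15, 13/15] . (h_P, h_Q, h_S) = 1

Solving yields:
  h_P = 621/241
  h_Q = 579/241
  h_S = 504/241

Starting state is P, so the expected hitting time is h_P = 621/241.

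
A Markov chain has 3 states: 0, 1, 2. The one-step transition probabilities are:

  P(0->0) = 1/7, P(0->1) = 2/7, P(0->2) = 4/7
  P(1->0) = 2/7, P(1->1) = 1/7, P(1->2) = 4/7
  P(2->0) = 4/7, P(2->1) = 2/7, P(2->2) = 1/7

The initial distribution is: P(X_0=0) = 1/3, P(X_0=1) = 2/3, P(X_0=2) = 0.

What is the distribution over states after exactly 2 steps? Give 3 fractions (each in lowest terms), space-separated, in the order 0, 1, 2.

Propagating the distribution step by step (d_{t+1} = d_t * P):
d_0 = (0=1/3, 1=2/3, 2=0)
  d_1[0] = 1/3*1/7 + 2/3*2/7 + 0*4/7 = 5/21
  d_1[1] = 1/3*2/7 + 2/3*1/7 + 0*2/7 = 4/21
  d_1[2] = 1/3*4/7 + 2/3*4/7 + 0*1/7 = 4/7
d_1 = (0=5/21, 1=4/21, 2=4/7)
  d_2[0] = 5/21*1/7 + 4/21*2/7 + 4/7*4/7 = 61/147
  d_2[1] = 5/21*2/7 + 4/21*1/7 + 4/7*2/7 = 38/147
  d_2[2] = 5/21*4/7 + 4/21*4/7 + 4/7*1/7 = 16/49
d_2 = (0=61/147, 1=38/147, 2=16/49)

Answer: 61/147 38/147 16/49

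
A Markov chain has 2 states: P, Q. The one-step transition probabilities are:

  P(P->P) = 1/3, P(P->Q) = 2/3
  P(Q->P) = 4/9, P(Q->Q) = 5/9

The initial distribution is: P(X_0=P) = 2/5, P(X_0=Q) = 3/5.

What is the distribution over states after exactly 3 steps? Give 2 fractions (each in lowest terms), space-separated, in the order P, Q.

Propagating the distribution step by step (d_{t+1} = d_t * P):
d_0 = (P=2/5, Q=3/5)
  d_1[P] = 2/5*1/3 + 3/5*4/9 = 2/5
  d_1[Q] = 2/5*2/3 + 3/5*5/9 = 3/5
d_1 = (P=2/5, Q=3/5)
  d_2[P] = 2/5*1/3 + 3/5*4/9 = 2/5
  d_2[Q] = 2/5*2/3 + 3/5*5/9 = 3/5
d_2 = (P=2/5, Q=3/5)
  d_3[P] = 2/5*1/3 + 3/5*4/9 = 2/5
  d_3[Q] = 2/5*2/3 + 3/5*5/9 = 3/5
d_3 = (P=2/5, Q=3/5)

Answer: 2/5 3/5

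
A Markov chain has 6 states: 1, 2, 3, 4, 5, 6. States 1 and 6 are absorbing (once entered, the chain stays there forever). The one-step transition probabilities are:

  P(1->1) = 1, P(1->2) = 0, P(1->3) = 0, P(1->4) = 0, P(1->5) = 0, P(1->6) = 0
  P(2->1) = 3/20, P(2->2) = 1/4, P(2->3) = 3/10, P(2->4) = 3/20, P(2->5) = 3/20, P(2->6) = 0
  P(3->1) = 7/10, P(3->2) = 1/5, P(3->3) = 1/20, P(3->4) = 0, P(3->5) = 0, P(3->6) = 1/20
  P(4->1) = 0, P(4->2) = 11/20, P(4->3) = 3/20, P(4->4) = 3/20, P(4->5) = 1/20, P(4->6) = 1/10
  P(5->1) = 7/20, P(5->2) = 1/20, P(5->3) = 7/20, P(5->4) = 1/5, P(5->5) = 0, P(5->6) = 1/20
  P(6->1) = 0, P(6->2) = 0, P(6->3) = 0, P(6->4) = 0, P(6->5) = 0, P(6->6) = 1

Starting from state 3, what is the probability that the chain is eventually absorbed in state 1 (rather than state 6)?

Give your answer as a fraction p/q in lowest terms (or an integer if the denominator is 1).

Let a_i = P(absorbed in 1 | start in state i).
Boundary conditions: a_1 = 1, a_6 = 0.
For each transient state i, a_i = sum_j P(i->j) * a_j:
  a_2 = 3/20*a_1 + 1/4*a_2 + 3/10*a_3 + 3/20*a_4 + 3/20*a_5 + 0*a_6
  a_3 = 7/10*a_1 + 1/5*a_2 + 1/20*a_3 + 0*a_4 + 0*a_5 + 1/20*a_6
  a_4 = 0*a_1 + 11/20*a_2 + 3/20*a_3 + 3/20*a_4 + 1/20*a_5 + 1/10*a_6
  a_5 = 7/20*a_1 + 1/20*a_2 + 7/20*a_3 + 1/5*a_4 + 0*a_5 + 1/20*a_6

Substituting a_1 = 1 and a_6 = 0, rearrange to (I - Q) a = r where r[i] = P(i -> 1):
  [3/4, -3/10, -3/20, -3/20] . (a_2, a_3, a_4, a_5) = 3/20
  [-1/5, 19/20, 0, 0] . (a_2, a_3, a_4, a_5) = 7/10
  [-11/20, -3/20, 17/20, -1/20] . (a_2, a_3, a_4, a_5) = 0
  [-1/20, -7/20, -1/5, 1] . (a_2, a_3, a_4, a_5) = 7/20

Solving yields:
  a_2 = 3493/3847
  a_3 = 3570/3847
  a_4 = 6179/7694
  a_5 = 6777/7694

Starting state is 3, so the absorption probability is a_3 = 3570/3847.

Answer: 3570/3847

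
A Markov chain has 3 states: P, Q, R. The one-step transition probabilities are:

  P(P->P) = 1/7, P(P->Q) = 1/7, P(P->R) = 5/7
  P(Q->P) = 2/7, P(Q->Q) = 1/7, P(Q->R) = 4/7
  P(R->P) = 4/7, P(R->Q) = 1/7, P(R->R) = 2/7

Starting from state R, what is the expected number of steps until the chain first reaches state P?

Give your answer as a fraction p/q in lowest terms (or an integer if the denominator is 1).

Answer: 49/26

Derivation:
Let h_i = expected steps to first reach P from state i.
Boundary: h_P = 0.
First-step equations for the other states:
  h_Q = 1 + 2/7*h_P + 1/7*h_Q + 4/7*h_R
  h_R = 1 + 4/7*h_P + 1/7*h_Q + 2/7*h_R

Substituting h_P = 0 and rearranging gives the linear system (I - Q) h = 1:
  [6/7, -4/7] . (h_Q, h_R) = 1
  [-1/7, 5/7] . (h_Q, h_R) = 1

Solving yields:
  h_Q = 63/26
  h_R = 49/26

Starting state is R, so the expected hitting time is h_R = 49/26.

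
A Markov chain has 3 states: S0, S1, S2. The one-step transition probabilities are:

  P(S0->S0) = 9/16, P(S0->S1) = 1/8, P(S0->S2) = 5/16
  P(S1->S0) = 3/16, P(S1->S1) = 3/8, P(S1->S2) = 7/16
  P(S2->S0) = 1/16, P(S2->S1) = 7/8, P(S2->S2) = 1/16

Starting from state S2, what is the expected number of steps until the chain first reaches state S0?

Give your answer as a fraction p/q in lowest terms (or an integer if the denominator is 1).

Let h_i = expected steps to first reach S0 from state i.
Boundary: h_S0 = 0.
First-step equations for the other states:
  h_S1 = 1 + 3/16*h_S0 + 3/8*h_S1 + 7/16*h_S2
  h_S2 = 1 + 1/16*h_S0 + 7/8*h_S1 + 1/16*h_S2

Substituting h_S0 = 0 and rearranging gives the linear system (I - Q) h = 1:
  [5/8, -7/16] . (h_S1, h_S2) = 1
  [-7/8, 15/16] . (h_S1, h_S2) = 1

Solving yields:
  h_S1 = 88/13
  h_S2 = 96/13

Starting state is S2, so the expected hitting time is h_S2 = 96/13.

Answer: 96/13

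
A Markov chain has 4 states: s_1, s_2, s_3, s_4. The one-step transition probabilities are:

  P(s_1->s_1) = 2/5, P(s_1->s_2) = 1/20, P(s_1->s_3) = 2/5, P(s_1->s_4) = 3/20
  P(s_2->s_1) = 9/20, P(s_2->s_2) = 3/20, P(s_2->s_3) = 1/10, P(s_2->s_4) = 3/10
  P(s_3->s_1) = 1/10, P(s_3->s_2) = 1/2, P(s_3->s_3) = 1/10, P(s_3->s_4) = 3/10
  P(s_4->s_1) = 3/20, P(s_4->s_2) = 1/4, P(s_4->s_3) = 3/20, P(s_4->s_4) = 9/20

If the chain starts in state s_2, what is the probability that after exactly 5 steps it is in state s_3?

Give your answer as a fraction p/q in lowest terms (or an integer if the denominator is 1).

Answer: 634019/3200000

Derivation:
Computing P^5 by repeated multiplication:
P^1 =
  s_1: [2/5, 1/20, 2/5, 3/20]
  s_2: [9/20, 3/20, 1/10, 3/10]
  s_3: [1/10, 1/2, 1/10, 3/10]
  s_4: [3/20, 1/4, 3/20, 9/20]
P^2 =
  s_1: [49/200, 53/200, 91/400, 21/80]
  s_2: [121/400, 17/100, 1/4, 111/400]
  s_3: [8/25, 41/200, 29/200, 33/100]
  s_4: [51/200, 93/400, 67/400, 69/200]
P^3 =
  s_1: [447/1600, 1851/8000, 1493/8000, 2421/8000]
  s_2: [2113/8000, 47/200, 1637/8000, 237/800]
  s_3: [1137/4000, 807/4000, 17/80, 603/2000]
  s_4: [2201/8000, 1741/8000, 31/160, 627/2000]
P^4 =
  s_1: [11197/40000, 34823/160000, 31831/160000, 24279/80000]
  s_2: [2763/10000, 35973/160000, 3881/20000, 48771/160000]
  s_3: [21677/80000, 2261/10000, 4007/20000, 24207/80000]
  s_4: [43901/160000, 4433/20000, 15857/80000, 48921/160000]
P^5 =
  s_1: [881047/3200000, 710357/3200000, 318643/1600000, 97131/320000]
  s_2: [88583/320000, 353231/1600000, 634019/3200000, 973689/3200000]
  s_3: [88177/320000, 44657/200000, 314269/1600000, 48759/160000]
  s_4: [35223/128000, 356019/1600000, 632327/3200000, 48753/160000]

(P^5)[s_2 -> s_3] = 634019/3200000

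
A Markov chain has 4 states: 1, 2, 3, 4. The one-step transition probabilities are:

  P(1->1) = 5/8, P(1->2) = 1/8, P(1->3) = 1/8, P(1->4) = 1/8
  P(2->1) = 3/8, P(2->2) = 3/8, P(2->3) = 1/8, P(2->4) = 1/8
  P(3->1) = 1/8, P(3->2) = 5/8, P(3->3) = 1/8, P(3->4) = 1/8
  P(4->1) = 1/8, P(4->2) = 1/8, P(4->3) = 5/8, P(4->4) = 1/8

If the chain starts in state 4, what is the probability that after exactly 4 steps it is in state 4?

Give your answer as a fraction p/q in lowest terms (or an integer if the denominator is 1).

Computing P^4 by repeated multiplication:
P^1 =
  1: [5/8, 1/8, 1/8, 1/8]
  2: [3/8, 3/8, 1/8, 1/8]
  3: [1/8, 5/8, 1/8, 1/8]
  4: [1/8, 1/8, 5/8, 1/8]
P^2 =
  1: [15/32, 7/32, 3/16, 1/8]
  2: [13/32, 9/32, 3/16, 1/8]
  3: [11/32, 11/32, 3/16, 1/8]
  4: [7/32, 15/32, 3/16, 1/8]
P^3 =
  1: [53/128, 35/128, 3/16, 1/8]
  2: [51/128, 37/128, 3/16, 1/8]
  3: [49/128, 39/128, 3/16, 1/8]
  4: [45/128, 43/128, 3/16, 1/8]
P^4 =
  1: [205/512, 147/512, 3/16, 1/8]
  2: [203/512, 149/512, 3/16, 1/8]
  3: [201/512, 151/512, 3/16, 1/8]
  4: [197/512, 155/512, 3/16, 1/8]

(P^4)[4 -> 4] = 1/8

Answer: 1/8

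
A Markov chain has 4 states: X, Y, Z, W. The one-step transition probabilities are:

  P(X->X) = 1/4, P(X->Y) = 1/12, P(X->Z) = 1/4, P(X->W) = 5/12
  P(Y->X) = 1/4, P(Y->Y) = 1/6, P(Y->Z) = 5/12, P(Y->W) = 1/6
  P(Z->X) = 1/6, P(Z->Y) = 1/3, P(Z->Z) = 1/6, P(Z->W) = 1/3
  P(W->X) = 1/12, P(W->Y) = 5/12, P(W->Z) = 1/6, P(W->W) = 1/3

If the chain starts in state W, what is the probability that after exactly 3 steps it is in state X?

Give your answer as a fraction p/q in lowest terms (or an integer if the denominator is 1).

Computing P^3 by repeated multiplication:
P^1 =
  X: [1/4, 1/12, 1/4, 5/12]
  Y: [1/4, 1/6, 5/12, 1/6]
  Z: [1/6, 1/3, 1/6, 1/3]
  W: [1/12, 5/12, 1/6, 1/3]
P^2 =
  X: [23/144, 7/24, 5/24, 49/144]
  Y: [3/16, 37/144, 11/48, 47/144]
  Z: [13/72, 19/72, 19/72, 7/24]
  W: [13/72, 13/48, 5/18, 13/48]
P^3 =
  X: [19/108, 59/216, 437/1728, 515/1728]
  Y: [305/1728, 13/48, 71/288, 529/1728]
  Z: [155/864, 29/108, 107/432, 263/864]
  W: [157/864, 17/64, 431/1728, 131/432]

(P^3)[W -> X] = 157/864

Answer: 157/864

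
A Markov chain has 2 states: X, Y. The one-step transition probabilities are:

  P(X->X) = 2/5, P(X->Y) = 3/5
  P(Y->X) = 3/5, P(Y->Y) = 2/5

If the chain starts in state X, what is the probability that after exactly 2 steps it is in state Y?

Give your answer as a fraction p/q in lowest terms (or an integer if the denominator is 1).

Computing P^2 by repeated multiplication:
P^1 =
  X: [2/5, 3/5]
  Y: [3/5, 2/5]
P^2 =
  X: [13/25, 12/25]
  Y: [12/25, 13/25]

(P^2)[X -> Y] = 12/25

Answer: 12/25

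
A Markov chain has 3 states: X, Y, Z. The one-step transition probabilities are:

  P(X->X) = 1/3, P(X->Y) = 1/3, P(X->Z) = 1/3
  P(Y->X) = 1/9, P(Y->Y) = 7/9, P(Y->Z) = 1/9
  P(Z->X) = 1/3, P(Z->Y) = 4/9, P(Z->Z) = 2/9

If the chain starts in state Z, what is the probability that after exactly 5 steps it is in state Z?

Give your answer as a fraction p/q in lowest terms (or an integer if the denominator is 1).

Answer: 10346/59049

Derivation:
Computing P^5 by repeated multiplication:
P^1 =
  X: [1/3, 1/3, 1/3]
  Y: [1/9, 7/9, 1/9]
  Z: [1/3, 4/9, 2/9]
P^2 =
  X: [7/27, 14/27, 2/9]
  Y: [13/81, 56/81, 4/27]
  Z: [19/81, 5/9, 17/81]
P^3 =
  X: [53/243, 143/243, 47/243]
  Y: [131/729, 479/729, 119/729]
  Z: [17/81, 440/729, 136/729]
P^4 =
  X: [443/2187, 1348/2187, 44/243]
  Y: [1229/6561, 4222/6561, 370/2187]
  Z: [1307/6561, 1361/2187, 1171/6561]
P^5 =
  X: [3865/19683, 12349/19683, 3469/19683]
  Y: [11239/59049, 37681/59049, 10129/59049]
  Z: [3839/19683, 37186/59049, 10346/59049]

(P^5)[Z -> Z] = 10346/59049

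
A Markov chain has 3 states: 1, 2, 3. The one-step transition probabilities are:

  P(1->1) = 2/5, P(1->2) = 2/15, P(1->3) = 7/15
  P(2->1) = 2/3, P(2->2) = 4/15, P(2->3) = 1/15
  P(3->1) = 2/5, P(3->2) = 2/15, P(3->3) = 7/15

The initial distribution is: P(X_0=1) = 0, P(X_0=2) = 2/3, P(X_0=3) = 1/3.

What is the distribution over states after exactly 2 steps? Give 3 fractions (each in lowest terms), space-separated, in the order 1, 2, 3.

Answer: 62/135 22/135 17/45

Derivation:
Propagating the distribution step by step (d_{t+1} = d_t * P):
d_0 = (1=0, 2=2/3, 3=1/3)
  d_1[1] = 0*2/5 + 2/3*2/3 + 1/3*2/5 = 26/45
  d_1[2] = 0*2/15 + 2/3*4/15 + 1/3*2/15 = 2/9
  d_1[3] = 0*7/15 + 2/3*1/15 + 1/3*7/15 = 1/5
d_1 = (1=26/45, 2=2/9, 3=1/5)
  d_2[1] = 26/45*2/5 + 2/9*2/3 + 1/5*2/5 = 62/135
  d_2[2] = 26/45*2/15 + 2/9*4/15 + 1/5*2/15 = 22/135
  d_2[3] = 26/45*7/15 + 2/9*1/15 + 1/5*7/15 = 17/45
d_2 = (1=62/135, 2=22/135, 3=17/45)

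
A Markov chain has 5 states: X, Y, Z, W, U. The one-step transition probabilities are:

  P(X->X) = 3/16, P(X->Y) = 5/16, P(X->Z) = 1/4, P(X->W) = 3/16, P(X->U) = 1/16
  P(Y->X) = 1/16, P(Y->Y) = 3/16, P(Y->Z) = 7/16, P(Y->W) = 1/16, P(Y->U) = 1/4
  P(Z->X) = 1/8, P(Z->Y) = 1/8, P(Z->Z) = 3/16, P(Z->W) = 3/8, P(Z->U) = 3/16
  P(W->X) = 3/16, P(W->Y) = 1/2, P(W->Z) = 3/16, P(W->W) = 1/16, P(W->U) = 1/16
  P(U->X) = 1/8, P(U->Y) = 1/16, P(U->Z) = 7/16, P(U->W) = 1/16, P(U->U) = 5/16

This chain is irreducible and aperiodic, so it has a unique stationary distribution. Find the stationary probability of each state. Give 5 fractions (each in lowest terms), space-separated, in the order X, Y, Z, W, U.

Answer: 9457/72529 539/2501 21481/72529 12428/72529 13532/72529

Derivation:
The stationary distribution satisfies pi = pi * P, i.e.:
  pi_X = 3/16*pi_X + 1/16*pi_Y + 1/8*pi_Z + 3/16*pi_W + 1/8*pi_U
  pi_Y = 5/16*pi_X + 3/16*pi_Y + 1/8*pi_Z + 1/2*pi_W + 1/16*pi_U
  pi_Z = 1/4*pi_X + 7/16*pi_Y + 3/16*pi_Z + 3/16*pi_W + 7/16*pi_U
  pi_W = 3/16*pi_X + 1/16*pi_Y + 3/8*pi_Z + 1/16*pi_W + 1/16*pi_U
  pi_U = 1/16*pi_X + 1/4*pi_Y + 3/16*pi_Z + 1/16*pi_W + 5/16*pi_U
with normalization: pi_X + pi_Y + pi_Z + pi_W + pi_U = 1.

Using the first 4 balance equations plus normalization, the linear system A*pi = b is:
  [-13/16, 1/16, 1/8, 3/16, 1/8] . pi = 0
  [5/16, -13/16, 1/8, 1/2, 1/16] . pi = 0
  [1/4, 7/16, -13/16, 3/16, 7/16] . pi = 0
  [3/16, 1/16, 3/8, -15/16, 1/16] . pi = 0
  [1, 1, 1, 1, 1] . pi = 1

Solving yields:
  pi_X = 9457/72529
  pi_Y = 539/2501
  pi_Z = 21481/72529
  pi_W = 12428/72529
  pi_U = 13532/72529

Verification (pi * P):
  9457/72529*3/16 + 539/2501*1/16 + 21481/72529*1/8 + 12428/72529*3/16 + 13532/72529*1/8 = 9457/72529 = pi_X  (ok)
  9457/72529*5/16 + 539/2501*3/16 + 21481/72529*1/8 + 12428/72529*1/2 + 13532/72529*1/16 = 539/2501 = pi_Y  (ok)
  9457/72529*1/4 + 539/2501*7/16 + 21481/72529*3/16 + 12428/72529*3/16 + 13532/72529*7/16 = 21481/72529 = pi_Z  (ok)
  9457/72529*3/16 + 539/2501*1/16 + 21481/72529*3/8 + 12428/72529*1/16 + 13532/72529*1/16 = 12428/72529 = pi_W  (ok)
  9457/72529*1/16 + 539/2501*1/4 + 21481/72529*3/16 + 12428/72529*1/16 + 13532/72529*5/16 = 13532/72529 = pi_U  (ok)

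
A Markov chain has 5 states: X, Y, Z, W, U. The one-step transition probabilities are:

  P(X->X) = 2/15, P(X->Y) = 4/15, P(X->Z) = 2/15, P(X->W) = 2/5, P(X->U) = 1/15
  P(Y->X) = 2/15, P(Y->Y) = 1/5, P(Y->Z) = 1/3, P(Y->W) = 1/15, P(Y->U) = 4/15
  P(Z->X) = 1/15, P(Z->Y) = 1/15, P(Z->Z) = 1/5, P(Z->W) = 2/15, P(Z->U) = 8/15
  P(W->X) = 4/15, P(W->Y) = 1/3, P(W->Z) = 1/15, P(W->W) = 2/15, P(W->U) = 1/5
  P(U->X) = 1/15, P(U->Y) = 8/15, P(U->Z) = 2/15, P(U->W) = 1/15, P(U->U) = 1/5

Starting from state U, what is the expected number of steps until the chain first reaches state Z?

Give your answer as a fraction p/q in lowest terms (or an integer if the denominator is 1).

Answer: 55365/10927

Derivation:
Let h_i = expected steps to first reach Z from state i.
Boundary: h_Z = 0.
First-step equations for the other states:
  h_X = 1 + 2/15*h_X + 4/15*h_Y + 2/15*h_Z + 2/5*h_W + 1/15*h_U
  h_Y = 1 + 2/15*h_X + 1/5*h_Y + 1/3*h_Z + 1/15*h_W + 4/15*h_U
  h_W = 1 + 4/15*h_X + 1/3*h_Y + 1/15*h_Z + 2/15*h_W + 1/5*h_U
  h_U = 1 + 1/15*h_X + 8/15*h_Y + 2/15*h_Z + 1/15*h_W + 1/5*h_U

Substituting h_Z = 0 and rearranging gives the linear system (I - Q) h = 1:
  [13/15, -4/15, -2/5, -1/15] . (h_X, h_Y, h_W, h_U) = 1
  [-2/15, 4/5, -1/15, -4/15] . (h_X, h_Y, h_W, h_U) = 1
  [-4/15, -1/3, 13/15, -1/5] . (h_X, h_Y, h_W, h_U) = 1
  [-1/15, -8/15, -1/15, 4/5] . (h_X, h_Y, h_W, h_U) = 1

Solving yields:
  h_X = 8580/1561
  h_Y = 47295/10927
  h_W = 8865/1561
  h_U = 55365/10927

Starting state is U, so the expected hitting time is h_U = 55365/10927.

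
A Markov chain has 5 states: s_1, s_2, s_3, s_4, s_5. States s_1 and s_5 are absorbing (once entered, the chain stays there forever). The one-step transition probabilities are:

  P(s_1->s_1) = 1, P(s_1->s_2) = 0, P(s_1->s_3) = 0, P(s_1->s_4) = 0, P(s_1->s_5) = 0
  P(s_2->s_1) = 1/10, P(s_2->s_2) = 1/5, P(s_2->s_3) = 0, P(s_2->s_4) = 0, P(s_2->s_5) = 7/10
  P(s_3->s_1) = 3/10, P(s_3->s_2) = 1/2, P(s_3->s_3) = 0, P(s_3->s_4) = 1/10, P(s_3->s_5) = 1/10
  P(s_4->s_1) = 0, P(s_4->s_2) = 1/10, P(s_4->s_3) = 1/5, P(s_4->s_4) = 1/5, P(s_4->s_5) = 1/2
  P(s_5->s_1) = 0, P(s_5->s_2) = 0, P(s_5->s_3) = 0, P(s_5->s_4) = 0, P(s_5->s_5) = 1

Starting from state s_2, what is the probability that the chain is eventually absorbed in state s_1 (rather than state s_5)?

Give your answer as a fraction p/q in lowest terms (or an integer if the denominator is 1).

Let a_i = P(absorbed in s_1 | start in state i).
Boundary conditions: a_s_1 = 1, a_s_5 = 0.
For each transient state i, a_i = sum_j P(i->j) * a_j:
  a_s_2 = 1/10*a_s_1 + 1/5*a_s_2 + 0*a_s_3 + 0*a_s_4 + 7/10*a_s_5
  a_s_3 = 3/10*a_s_1 + 1/2*a_s_2 + 0*a_s_3 + 1/10*a_s_4 + 1/10*a_s_5
  a_s_4 = 0*a_s_1 + 1/10*a_s_2 + 1/5*a_s_3 + 1/5*a_s_4 + 1/2*a_s_5

Substituting a_s_1 = 1 and a_s_5 = 0, rearrange to (I - Q) a = r where r[i] = P(i -> s_1):
  [4/5, 0, 0] . (a_s_2, a_s_3, a_s_4) = 1/10
  [-1/2, 1, -1/10] . (a_s_2, a_s_3, a_s_4) = 3/10
  [-1/10, -1/5, 4/5] . (a_s_2, a_s_3, a_s_4) = 0

Solving yields:
  a_s_2 = 1/8
  a_s_3 = 233/624
  a_s_4 = 17/156

Starting state is s_2, so the absorption probability is a_s_2 = 1/8.

Answer: 1/8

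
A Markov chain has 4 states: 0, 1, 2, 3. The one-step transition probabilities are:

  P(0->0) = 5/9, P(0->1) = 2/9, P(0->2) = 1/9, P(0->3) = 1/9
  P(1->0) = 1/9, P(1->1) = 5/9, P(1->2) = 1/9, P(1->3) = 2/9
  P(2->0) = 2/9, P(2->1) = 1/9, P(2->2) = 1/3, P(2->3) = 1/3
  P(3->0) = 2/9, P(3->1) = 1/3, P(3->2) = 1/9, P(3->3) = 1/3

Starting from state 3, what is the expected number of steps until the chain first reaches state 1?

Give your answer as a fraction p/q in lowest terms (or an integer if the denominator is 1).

Answer: 189/50

Derivation:
Let h_i = expected steps to first reach 1 from state i.
Boundary: h_1 = 0.
First-step equations for the other states:
  h_0 = 1 + 5/9*h_0 + 2/9*h_1 + 1/9*h_2 + 1/9*h_3
  h_2 = 1 + 2/9*h_0 + 1/9*h_1 + 1/3*h_2 + 1/3*h_3
  h_3 = 1 + 2/9*h_0 + 1/3*h_1 + 1/9*h_2 + 1/3*h_3

Substituting h_1 = 0 and rearranging gives the linear system (I - Q) h = 1:
  [4/9, -1/9, -1/9] . (h_0, h_2, h_3) = 1
  [-2/9, 2/3, -1/3] . (h_0, h_2, h_3) = 1
  [-2/9, -1/9, 2/3] . (h_0, h_2, h_3) = 1

Solving yields:
  h_0 = 441/100
  h_2 = 243/50
  h_3 = 189/50

Starting state is 3, so the expected hitting time is h_3 = 189/50.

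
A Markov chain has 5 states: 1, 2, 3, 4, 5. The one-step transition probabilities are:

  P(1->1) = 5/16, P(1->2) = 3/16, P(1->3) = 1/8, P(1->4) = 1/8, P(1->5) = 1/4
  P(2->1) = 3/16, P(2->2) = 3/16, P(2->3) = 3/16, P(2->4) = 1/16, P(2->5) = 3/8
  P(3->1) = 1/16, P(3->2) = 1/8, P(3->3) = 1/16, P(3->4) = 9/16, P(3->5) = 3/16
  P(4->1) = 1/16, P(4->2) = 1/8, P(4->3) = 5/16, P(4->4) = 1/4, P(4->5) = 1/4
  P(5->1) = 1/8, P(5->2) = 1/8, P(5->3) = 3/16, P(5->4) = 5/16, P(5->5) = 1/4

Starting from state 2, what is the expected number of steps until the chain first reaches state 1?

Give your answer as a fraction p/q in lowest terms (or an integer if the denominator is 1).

Answer: 21824/2417

Derivation:
Let h_i = expected steps to first reach 1 from state i.
Boundary: h_1 = 0.
First-step equations for the other states:
  h_2 = 1 + 3/16*h_1 + 3/16*h_2 + 3/16*h_3 + 1/16*h_4 + 3/8*h_5
  h_3 = 1 + 1/16*h_1 + 1/8*h_2 + 1/16*h_3 + 9/16*h_4 + 3/16*h_5
  h_4 = 1 + 1/16*h_1 + 1/8*h_2 + 5/16*h_3 + 1/4*h_4 + 1/4*h_5
  h_5 = 1 + 1/8*h_1 + 1/8*h_2 + 3/16*h_3 + 5/16*h_4 + 1/4*h_5

Substituting h_1 = 0 and rearranging gives the linear system (I - Q) h = 1:
  [13/16, -3/16, -1/16, -3/8] . (h_2, h_3, h_4, h_5) = 1
  [-1/8, 15/16, -9/16, -3/16] . (h_2, h_3, h_4, h_5) = 1
  [-1/8, -5/16, 3/4, -1/4] . (h_2, h_3, h_4, h_5) = 1
  [-1/8, -3/16, -5/16, 3/4] . (h_2, h_3, h_4, h_5) = 1

Solving yields:
  h_2 = 21824/2417
  h_3 = 25520/2417
  h_4 = 25440/2417
  h_5 = 23840/2417

Starting state is 2, so the expected hitting time is h_2 = 21824/2417.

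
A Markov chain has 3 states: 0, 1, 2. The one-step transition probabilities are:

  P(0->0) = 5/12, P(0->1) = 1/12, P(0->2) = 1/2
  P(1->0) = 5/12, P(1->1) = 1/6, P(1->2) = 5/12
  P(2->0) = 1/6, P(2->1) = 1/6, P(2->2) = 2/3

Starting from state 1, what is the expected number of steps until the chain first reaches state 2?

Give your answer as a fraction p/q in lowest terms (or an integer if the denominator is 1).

Answer: 144/65

Derivation:
Let h_i = expected steps to first reach 2 from state i.
Boundary: h_2 = 0.
First-step equations for the other states:
  h_0 = 1 + 5/12*h_0 + 1/12*h_1 + 1/2*h_2
  h_1 = 1 + 5/12*h_0 + 1/6*h_1 + 5/12*h_2

Substituting h_2 = 0 and rearranging gives the linear system (I - Q) h = 1:
  [7/12, -1/12] . (h_0, h_1) = 1
  [-5/12, 5/6] . (h_0, h_1) = 1

Solving yields:
  h_0 = 132/65
  h_1 = 144/65

Starting state is 1, so the expected hitting time is h_1 = 144/65.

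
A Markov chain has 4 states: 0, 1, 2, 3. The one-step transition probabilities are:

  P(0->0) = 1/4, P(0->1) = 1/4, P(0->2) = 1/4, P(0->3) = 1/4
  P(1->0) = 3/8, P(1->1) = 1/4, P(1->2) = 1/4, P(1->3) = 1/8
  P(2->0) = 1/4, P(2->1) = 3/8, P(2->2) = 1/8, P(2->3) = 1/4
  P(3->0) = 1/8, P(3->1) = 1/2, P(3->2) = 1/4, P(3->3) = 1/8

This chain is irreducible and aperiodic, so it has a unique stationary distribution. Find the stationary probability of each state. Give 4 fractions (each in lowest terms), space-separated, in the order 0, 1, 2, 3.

The stationary distribution satisfies pi = pi * P, i.e.:
  pi_0 = 1/4*pi_0 + 3/8*pi_1 + 1/4*pi_2 + 1/8*pi_3
  pi_1 = 1/4*pi_0 + 1/4*pi_1 + 3/8*pi_2 + 1/2*pi_3
  pi_2 = 1/4*pi_0 + 1/4*pi_1 + 1/8*pi_2 + 1/4*pi_3
  pi_3 = 1/4*pi_0 + 1/8*pi_1 + 1/4*pi_2 + 1/8*pi_3
with normalization: pi_0 + pi_1 + pi_2 + pi_3 = 1.

Using the first 3 balance equations plus normalization, the linear system A*pi = b is:
  [-3/4, 3/8, 1/4, 1/8] . pi = 0
  [1/4, -3/4, 3/8, 1/2] . pi = 0
  [1/4, 1/4, -7/8, 1/4] . pi = 0
  [1, 1, 1, 1] . pi = 1

Solving yields:
  pi_0 = 89/333
  pi_1 = 12/37
  pi_2 = 2/9
  pi_3 = 62/333

Verification (pi * P):
  89/333*1/4 + 12/37*3/8 + 2/9*1/4 + 62/333*1/8 = 89/333 = pi_0  (ok)
  89/333*1/4 + 12/37*1/4 + 2/9*3/8 + 62/333*1/2 = 12/37 = pi_1  (ok)
  89/333*1/4 + 12/37*1/4 + 2/9*1/8 + 62/333*1/4 = 2/9 = pi_2  (ok)
  89/333*1/4 + 12/37*1/8 + 2/9*1/4 + 62/333*1/8 = 62/333 = pi_3  (ok)

Answer: 89/333 12/37 2/9 62/333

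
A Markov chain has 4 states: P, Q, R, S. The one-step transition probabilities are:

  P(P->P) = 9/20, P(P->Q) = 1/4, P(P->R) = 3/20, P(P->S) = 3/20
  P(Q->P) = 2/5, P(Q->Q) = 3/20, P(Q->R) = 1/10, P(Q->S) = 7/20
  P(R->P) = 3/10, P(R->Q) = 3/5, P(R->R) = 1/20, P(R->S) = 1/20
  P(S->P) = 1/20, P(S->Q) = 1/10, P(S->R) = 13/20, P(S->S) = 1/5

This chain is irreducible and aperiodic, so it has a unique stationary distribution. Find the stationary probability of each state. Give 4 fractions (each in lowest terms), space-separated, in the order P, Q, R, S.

Answer: 1067/3253 873/3253 688/3253 625/3253

Derivation:
The stationary distribution satisfies pi = pi * P, i.e.:
  pi_P = 9/20*pi_P + 2/5*pi_Q + 3/10*pi_R + 1/20*pi_S
  pi_Q = 1/4*pi_P + 3/20*pi_Q + 3/5*pi_R + 1/10*pi_S
  pi_R = 3/20*pi_P + 1/10*pi_Q + 1/20*pi_R + 13/20*pi_S
  pi_S = 3/20*pi_P + 7/20*pi_Q + 1/20*pi_R + 1/5*pi_S
with normalization: pi_P + pi_Q + pi_R + pi_S = 1.

Using the first 3 balance equations plus normalization, the linear system A*pi = b is:
  [-11/20, 2/5, 3/10, 1/20] . pi = 0
  [1/4, -17/20, 3/5, 1/10] . pi = 0
  [3/20, 1/10, -19/20, 13/20] . pi = 0
  [1, 1, 1, 1] . pi = 1

Solving yields:
  pi_P = 1067/3253
  pi_Q = 873/3253
  pi_R = 688/3253
  pi_S = 625/3253

Verification (pi * P):
  1067/3253*9/20 + 873/3253*2/5 + 688/3253*3/10 + 625/3253*1/20 = 1067/3253 = pi_P  (ok)
  1067/3253*1/4 + 873/3253*3/20 + 688/3253*3/5 + 625/3253*1/10 = 873/3253 = pi_Q  (ok)
  1067/3253*3/20 + 873/3253*1/10 + 688/3253*1/20 + 625/3253*13/20 = 688/3253 = pi_R  (ok)
  1067/3253*3/20 + 873/3253*7/20 + 688/3253*1/20 + 625/3253*1/5 = 625/3253 = pi_S  (ok)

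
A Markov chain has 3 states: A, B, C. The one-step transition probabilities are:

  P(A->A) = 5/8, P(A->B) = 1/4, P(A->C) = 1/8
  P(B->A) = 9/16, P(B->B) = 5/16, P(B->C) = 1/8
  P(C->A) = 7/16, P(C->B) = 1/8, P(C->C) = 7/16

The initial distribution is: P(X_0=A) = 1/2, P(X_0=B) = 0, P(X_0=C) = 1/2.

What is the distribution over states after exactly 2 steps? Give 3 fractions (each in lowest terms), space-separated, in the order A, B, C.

Propagating the distribution step by step (d_{t+1} = d_t * P):
d_0 = (A=1/2, B=0, C=1/2)
  d_1[A] = 1/2*5/8 + 0*9/16 + 1/2*7/16 = 17/32
  d_1[B] = 1/2*1/4 + 0*5/16 + 1/2*1/8 = 3/16
  d_1[C] = 1/2*1/8 + 0*1/8 + 1/2*7/16 = 9/32
d_1 = (A=17/32, B=3/16, C=9/32)
  d_2[A] = 17/32*5/8 + 3/16*9/16 + 9/32*7/16 = 287/512
  d_2[B] = 17/32*1/4 + 3/16*5/16 + 9/32*1/8 = 29/128
  d_2[C] = 17/32*1/8 + 3/16*1/8 + 9/32*7/16 = 109/512
d_2 = (A=287/512, B=29/128, C=109/512)

Answer: 287/512 29/128 109/512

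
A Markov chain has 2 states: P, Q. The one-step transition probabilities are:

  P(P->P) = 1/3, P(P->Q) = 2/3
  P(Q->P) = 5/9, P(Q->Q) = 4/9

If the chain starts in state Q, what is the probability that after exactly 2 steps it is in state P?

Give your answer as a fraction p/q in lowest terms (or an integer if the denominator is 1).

Computing P^2 by repeated multiplication:
P^1 =
  P: [1/3, 2/3]
  Q: [5/9, 4/9]
P^2 =
  P: [13/27, 14/27]
  Q: [35/81, 46/81]

(P^2)[Q -> P] = 35/81

Answer: 35/81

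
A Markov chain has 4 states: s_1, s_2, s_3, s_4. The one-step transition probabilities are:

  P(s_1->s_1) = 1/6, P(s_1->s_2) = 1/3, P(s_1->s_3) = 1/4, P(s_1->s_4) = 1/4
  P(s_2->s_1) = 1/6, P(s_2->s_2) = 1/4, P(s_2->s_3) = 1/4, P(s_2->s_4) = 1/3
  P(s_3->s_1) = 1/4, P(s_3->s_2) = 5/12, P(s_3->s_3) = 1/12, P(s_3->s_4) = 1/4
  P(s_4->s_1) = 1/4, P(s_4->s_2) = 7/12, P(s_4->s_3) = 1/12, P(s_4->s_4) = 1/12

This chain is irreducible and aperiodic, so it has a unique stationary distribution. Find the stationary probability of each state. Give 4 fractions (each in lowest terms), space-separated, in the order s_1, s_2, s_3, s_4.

Answer: 23/114 43/114 41/228 55/228

Derivation:
The stationary distribution satisfies pi = pi * P, i.e.:
  pi_s_1 = 1/6*pi_s_1 + 1/6*pi_s_2 + 1/4*pi_s_3 + 1/4*pi_s_4
  pi_s_2 = 1/3*pi_s_1 + 1/4*pi_s_2 + 5/12*pi_s_3 + 7/12*pi_s_4
  pi_s_3 = 1/4*pi_s_1 + 1/4*pi_s_2 + 1/12*pi_s_3 + 1/12*pi_s_4
  pi_s_4 = 1/4*pi_s_1 + 1/3*pi_s_2 + 1/4*pi_s_3 + 1/12*pi_s_4
with normalization: pi_s_1 + pi_s_2 + pi_s_3 + pi_s_4 = 1.

Using the first 3 balance equations plus normalization, the linear system A*pi = b is:
  [-5/6, 1/6, 1/4, 1/4] . pi = 0
  [1/3, -3/4, 5/12, 7/12] . pi = 0
  [1/4, 1/4, -11/12, 1/12] . pi = 0
  [1, 1, 1, 1] . pi = 1

Solving yields:
  pi_s_1 = 23/114
  pi_s_2 = 43/114
  pi_s_3 = 41/228
  pi_s_4 = 55/228

Verification (pi * P):
  23/114*1/6 + 43/114*1/6 + 41/228*1/4 + 55/228*1/4 = 23/114 = pi_s_1  (ok)
  23/114*1/3 + 43/114*1/4 + 41/228*5/12 + 55/228*7/12 = 43/114 = pi_s_2  (ok)
  23/114*1/4 + 43/114*1/4 + 41/228*1/12 + 55/228*1/12 = 41/228 = pi_s_3  (ok)
  23/114*1/4 + 43/114*1/3 + 41/228*1/4 + 55/228*1/12 = 55/228 = pi_s_4  (ok)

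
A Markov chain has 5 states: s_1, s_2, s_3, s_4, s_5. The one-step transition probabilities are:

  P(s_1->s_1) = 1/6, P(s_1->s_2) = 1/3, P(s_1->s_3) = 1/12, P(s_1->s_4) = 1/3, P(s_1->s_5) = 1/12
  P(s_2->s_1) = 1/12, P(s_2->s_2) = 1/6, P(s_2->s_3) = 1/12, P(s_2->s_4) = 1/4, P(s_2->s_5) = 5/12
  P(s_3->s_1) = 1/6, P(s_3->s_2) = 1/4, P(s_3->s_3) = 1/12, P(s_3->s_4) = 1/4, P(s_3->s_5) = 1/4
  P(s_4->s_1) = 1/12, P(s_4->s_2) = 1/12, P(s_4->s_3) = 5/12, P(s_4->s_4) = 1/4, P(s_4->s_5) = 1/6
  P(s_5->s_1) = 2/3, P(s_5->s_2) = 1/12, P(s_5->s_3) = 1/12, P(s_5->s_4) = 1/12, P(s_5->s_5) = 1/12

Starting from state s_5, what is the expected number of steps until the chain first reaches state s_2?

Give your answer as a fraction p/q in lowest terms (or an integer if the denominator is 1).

Answer: 156/29

Derivation:
Let h_i = expected steps to first reach s_2 from state i.
Boundary: h_s_2 = 0.
First-step equations for the other states:
  h_s_1 = 1 + 1/6*h_s_1 + 1/3*h_s_2 + 1/12*h_s_3 + 1/3*h_s_4 + 1/12*h_s_5
  h_s_3 = 1 + 1/6*h_s_1 + 1/4*h_s_2 + 1/12*h_s_3 + 1/4*h_s_4 + 1/4*h_s_5
  h_s_4 = 1 + 1/12*h_s_1 + 1/12*h_s_2 + 5/12*h_s_3 + 1/4*h_s_4 + 1/6*h_s_5
  h_s_5 = 1 + 2/3*h_s_1 + 1/12*h_s_2 + 1/12*h_s_3 + 1/12*h_s_4 + 1/12*h_s_5

Substituting h_s_2 = 0 and rearranging gives the linear system (I - Q) h = 1:
  [5/6, -1/12, -1/3, -1/12] . (h_s_1, h_s_3, h_s_4, h_s_5) = 1
  [-1/6, 11/12, -1/4, -1/4] . (h_s_1, h_s_3, h_s_4, h_s_5) = 1
  [-1/12, -5/12, 3/4, -1/6] . (h_s_1, h_s_3, h_s_4, h_s_5) = 1
  [-2/3, -1/12, -1/12, 11/12] . (h_s_1, h_s_3, h_s_4, h_s_5) = 1

Solving yields:
  h_s_1 = 132/29
  h_s_3 = 144/29
  h_s_4 = 168/29
  h_s_5 = 156/29

Starting state is s_5, so the expected hitting time is h_s_5 = 156/29.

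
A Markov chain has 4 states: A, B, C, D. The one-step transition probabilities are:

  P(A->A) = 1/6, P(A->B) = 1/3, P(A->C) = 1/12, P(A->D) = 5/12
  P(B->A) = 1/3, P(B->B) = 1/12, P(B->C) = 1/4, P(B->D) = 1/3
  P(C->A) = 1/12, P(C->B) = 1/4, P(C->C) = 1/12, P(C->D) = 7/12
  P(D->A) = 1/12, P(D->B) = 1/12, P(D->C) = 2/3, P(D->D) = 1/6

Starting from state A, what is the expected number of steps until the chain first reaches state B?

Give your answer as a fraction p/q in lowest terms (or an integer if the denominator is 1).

Answer: 498/107

Derivation:
Let h_i = expected steps to first reach B from state i.
Boundary: h_B = 0.
First-step equations for the other states:
  h_A = 1 + 1/6*h_A + 1/3*h_B + 1/12*h_C + 5/12*h_D
  h_C = 1 + 1/12*h_A + 1/4*h_B + 1/12*h_C + 7/12*h_D
  h_D = 1 + 1/12*h_A + 1/12*h_B + 2/3*h_C + 1/6*h_D

Substituting h_B = 0 and rearranging gives the linear system (I - Q) h = 1:
  [5/6, -1/12, -5/12] . (h_A, h_C, h_D) = 1
  [-1/12, 11/12, -7/12] . (h_A, h_C, h_D) = 1
  [-1/12, -2/3, 5/6] . (h_A, h_C, h_D) = 1

Solving yields:
  h_A = 498/107
  h_C = 561/107
  h_D = 627/107

Starting state is A, so the expected hitting time is h_A = 498/107.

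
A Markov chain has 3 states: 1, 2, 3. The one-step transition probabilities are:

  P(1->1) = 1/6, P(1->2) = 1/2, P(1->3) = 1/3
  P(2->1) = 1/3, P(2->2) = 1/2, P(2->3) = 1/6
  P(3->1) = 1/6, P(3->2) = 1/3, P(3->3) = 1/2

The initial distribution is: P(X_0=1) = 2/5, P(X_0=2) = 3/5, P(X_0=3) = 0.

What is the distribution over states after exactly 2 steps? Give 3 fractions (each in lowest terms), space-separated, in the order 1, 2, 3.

Propagating the distribution step by step (d_{t+1} = d_t * P):
d_0 = (1=2/5, 2=3/5, 3=0)
  d_1[1] = 2/5*1/6 + 3/5*1/3 + 0*1/6 = 4/15
  d_1[2] = 2/5*1/2 + 3/5*1/2 + 0*1/3 = 1/2
  d_1[3] = 2/5*1/3 + 3/5*1/6 + 0*1/2 = 7/30
d_1 = (1=4/15, 2=1/2, 3=7/30)
  d_2[1] = 4/15*1/6 + 1/2*1/3 + 7/30*1/6 = 1/4
  d_2[2] = 4/15*1/2 + 1/2*1/2 + 7/30*1/3 = 83/180
  d_2[3] = 4/15*1/3 + 1/2*1/6 + 7/30*1/2 = 13/45
d_2 = (1=1/4, 2=83/180, 3=13/45)

Answer: 1/4 83/180 13/45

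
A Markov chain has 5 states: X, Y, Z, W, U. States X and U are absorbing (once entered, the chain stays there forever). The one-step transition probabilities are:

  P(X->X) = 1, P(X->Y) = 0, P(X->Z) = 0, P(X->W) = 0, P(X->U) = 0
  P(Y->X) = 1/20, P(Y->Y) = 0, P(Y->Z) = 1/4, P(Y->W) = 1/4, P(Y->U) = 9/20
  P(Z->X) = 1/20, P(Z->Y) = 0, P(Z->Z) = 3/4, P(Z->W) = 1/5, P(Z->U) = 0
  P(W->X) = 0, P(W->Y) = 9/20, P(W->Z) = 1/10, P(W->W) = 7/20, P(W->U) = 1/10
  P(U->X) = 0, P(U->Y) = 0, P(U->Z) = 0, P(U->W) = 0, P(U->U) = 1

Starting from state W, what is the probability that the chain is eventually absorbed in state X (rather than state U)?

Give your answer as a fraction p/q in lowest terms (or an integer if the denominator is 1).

Answer: 26/147

Derivation:
Let a_i = P(absorbed in X | start in state i).
Boundary conditions: a_X = 1, a_U = 0.
For each transient state i, a_i = sum_j P(i->j) * a_j:
  a_Y = 1/20*a_X + 0*a_Y + 1/4*a_Z + 1/4*a_W + 9/20*a_U
  a_Z = 1/20*a_X + 0*a_Y + 3/4*a_Z + 1/5*a_W + 0*a_U
  a_W = 0*a_X + 9/20*a_Y + 1/10*a_Z + 7/20*a_W + 1/10*a_U

Substituting a_X = 1 and a_U = 0, rearrange to (I - Q) a = r where r[i] = P(i -> X):
  [1, -1/4, -1/4] . (a_Y, a_Z, a_W) = 1/20
  [0, 1/4, -1/5] . (a_Y, a_Z, a_W) = 1/20
  [-9/20, -1/10, 13/20] . (a_Y, a_Z, a_W) = 0

Solving yields:
  a_Y = 44/245
  a_Z = 251/735
  a_W = 26/147

Starting state is W, so the absorption probability is a_W = 26/147.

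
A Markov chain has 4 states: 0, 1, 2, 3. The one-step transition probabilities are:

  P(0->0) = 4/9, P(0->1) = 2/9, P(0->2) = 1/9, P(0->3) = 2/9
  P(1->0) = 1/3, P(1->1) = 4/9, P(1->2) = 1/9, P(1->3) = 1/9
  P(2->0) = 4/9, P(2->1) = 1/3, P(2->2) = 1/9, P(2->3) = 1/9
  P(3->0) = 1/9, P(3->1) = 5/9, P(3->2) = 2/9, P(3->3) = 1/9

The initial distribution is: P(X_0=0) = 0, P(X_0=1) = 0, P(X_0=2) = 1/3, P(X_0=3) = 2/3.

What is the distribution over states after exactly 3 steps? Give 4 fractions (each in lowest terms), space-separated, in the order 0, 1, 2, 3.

Propagating the distribution step by step (d_{t+1} = d_t * P):
d_0 = (0=0, 1=0, 2=1/3, 3=2/3)
  d_1[0] = 0*4/9 + 0*1/3 + 1/3*4/9 + 2/3*1/9 = 2/9
  d_1[1] = 0*2/9 + 0*4/9 + 1/3*1/3 + 2/3*5/9 = 13/27
  d_1[2] = 0*1/9 + 0*1/9 + 1/3*1/9 + 2/3*2/9 = 5/27
  d_1[3] = 0*2/9 + 0*1/9 + 1/3*1/9 + 2/3*1/9 = 1/9
d_1 = (0=2/9, 1=13/27, 2=5/27, 3=1/9)
  d_2[0] = 2/9*4/9 + 13/27*1/3 + 5/27*4/9 + 1/9*1/9 = 86/243
  d_2[1] = 2/9*2/9 + 13/27*4/9 + 5/27*1/3 + 1/9*5/9 = 94/243
  d_2[2] = 2/9*1/9 + 13/27*1/9 + 5/27*1/9 + 1/9*2/9 = 10/81
  d_2[3] = 2/9*2/9 + 13/27*1/9 + 5/27*1/9 + 1/9*1/9 = 11/81
d_2 = (0=86/243, 1=94/243, 2=10/81, 3=11/81)
  d_3[0] = 86/243*4/9 + 94/243*1/3 + 10/81*4/9 + 11/81*1/9 = 779/2187
  d_3[1] = 86/243*2/9 + 94/243*4/9 + 10/81*1/3 + 11/81*5/9 = 803/2187
  d_3[2] = 86/243*1/9 + 94/243*1/9 + 10/81*1/9 + 11/81*2/9 = 92/729
  d_3[3] = 86/243*2/9 + 94/243*1/9 + 10/81*1/9 + 11/81*1/9 = 329/2187
d_3 = (0=779/2187, 1=803/2187, 2=92/729, 3=329/2187)

Answer: 779/2187 803/2187 92/729 329/2187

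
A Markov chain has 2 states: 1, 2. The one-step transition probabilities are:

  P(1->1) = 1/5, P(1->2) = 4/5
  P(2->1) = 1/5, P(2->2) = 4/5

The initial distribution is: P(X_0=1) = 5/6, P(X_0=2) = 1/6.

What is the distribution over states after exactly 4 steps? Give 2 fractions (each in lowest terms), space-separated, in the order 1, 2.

Propagating the distribution step by step (d_{t+1} = d_t * P):
d_0 = (1=5/6, 2=1/6)
  d_1[1] = 5/6*1/5 + 1/6*1/5 = 1/5
  d_1[2] = 5/6*4/5 + 1/6*4/5 = 4/5
d_1 = (1=1/5, 2=4/5)
  d_2[1] = 1/5*1/5 + 4/5*1/5 = 1/5
  d_2[2] = 1/5*4/5 + 4/5*4/5 = 4/5
d_2 = (1=1/5, 2=4/5)
  d_3[1] = 1/5*1/5 + 4/5*1/5 = 1/5
  d_3[2] = 1/5*4/5 + 4/5*4/5 = 4/5
d_3 = (1=1/5, 2=4/5)
  d_4[1] = 1/5*1/5 + 4/5*1/5 = 1/5
  d_4[2] = 1/5*4/5 + 4/5*4/5 = 4/5
d_4 = (1=1/5, 2=4/5)

Answer: 1/5 4/5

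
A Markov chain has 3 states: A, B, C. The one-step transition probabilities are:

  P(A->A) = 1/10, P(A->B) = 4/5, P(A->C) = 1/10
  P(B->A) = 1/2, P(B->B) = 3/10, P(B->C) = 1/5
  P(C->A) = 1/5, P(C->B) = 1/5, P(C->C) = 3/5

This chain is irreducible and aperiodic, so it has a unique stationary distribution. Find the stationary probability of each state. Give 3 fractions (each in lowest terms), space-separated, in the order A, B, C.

The stationary distribution satisfies pi = pi * P, i.e.:
  pi_A = 1/10*pi_A + 1/2*pi_B + 1/5*pi_C
  pi_B = 4/5*pi_A + 3/10*pi_B + 1/5*pi_C
  pi_C = 1/10*pi_A + 1/5*pi_B + 3/5*pi_C
with normalization: pi_A + pi_B + pi_C = 1.

Using the first 2 balance equations plus normalization, the linear system A*pi = b is:
  [-9/10, 1/2, 1/5] . pi = 0
  [4/5, -7/10, 1/5] . pi = 0
  [1, 1, 1] . pi = 1

Solving yields:
  pi_A = 8/27
  pi_B = 34/81
  pi_C = 23/81

Verification (pi * P):
  8/27*1/10 + 34/81*1/2 + 23/81*1/5 = 8/27 = pi_A  (ok)
  8/27*4/5 + 34/81*3/10 + 23/81*1/5 = 34/81 = pi_B  (ok)
  8/27*1/10 + 34/81*1/5 + 23/81*3/5 = 23/81 = pi_C  (ok)

Answer: 8/27 34/81 23/81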